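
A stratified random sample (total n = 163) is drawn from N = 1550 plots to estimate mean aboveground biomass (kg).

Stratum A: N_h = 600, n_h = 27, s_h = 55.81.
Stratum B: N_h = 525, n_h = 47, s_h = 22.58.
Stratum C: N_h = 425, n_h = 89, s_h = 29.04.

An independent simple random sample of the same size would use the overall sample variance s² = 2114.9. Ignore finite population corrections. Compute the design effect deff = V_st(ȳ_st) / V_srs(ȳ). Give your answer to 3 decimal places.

deff ≈ 1.483

V̂(ȳ_st) = Σ W_h² s_h²/n_h, with W_h = N_h/N and N = 1550:
  stratum A: (600/1550)²·55.81²/27 = 17.2862
  stratum B: (525/1550)²·22.58²/47 = 1.24453
  stratum C: (425/1550)²·29.04²/89 = 0.71239
V_st = 19.2431
V_srs = s²/n = 2114.9/163 = 12.9748
deff = V_st / V_srs = 19.2431/12.9748 = 1.4831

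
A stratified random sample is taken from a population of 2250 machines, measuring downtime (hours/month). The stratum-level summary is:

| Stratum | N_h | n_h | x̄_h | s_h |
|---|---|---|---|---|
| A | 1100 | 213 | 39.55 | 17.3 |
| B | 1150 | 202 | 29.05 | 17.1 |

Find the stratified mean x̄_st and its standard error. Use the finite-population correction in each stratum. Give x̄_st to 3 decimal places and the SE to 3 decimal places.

x̄_st ≈ 34.183, SE ≈ 0.763

x̄_st = Σ W_h x̄_h = (1100·39.55 + 1150·29.05)/2250 = 34.18333
V̂(x̄_st) = Σ W_h² (1 − n_h/N_h) s_h²/n_h, with W_h = N_h/N and N = 2250:
  stratum A: (1100/2250)²·(1 − 213/1100)·17.3²/213 = 0.270809
  stratum B: (1150/2250)²·(1 − 202/1150)·17.1²/202 = 0.311732
V̂(x̄_st) = 0.582542
SE(x̄_st) = √0.582542 = 0.763244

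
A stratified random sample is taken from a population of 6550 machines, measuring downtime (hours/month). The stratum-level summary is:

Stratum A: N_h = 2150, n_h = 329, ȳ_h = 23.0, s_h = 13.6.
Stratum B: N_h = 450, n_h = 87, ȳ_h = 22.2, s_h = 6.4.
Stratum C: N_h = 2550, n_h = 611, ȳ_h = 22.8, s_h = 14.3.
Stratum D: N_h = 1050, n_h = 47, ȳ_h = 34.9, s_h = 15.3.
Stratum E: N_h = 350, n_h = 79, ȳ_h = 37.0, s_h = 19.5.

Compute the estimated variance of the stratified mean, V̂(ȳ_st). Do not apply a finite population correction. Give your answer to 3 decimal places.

V̂(ȳ_st) ≈ 0.255

V̂(ȳ_st) = Σ W_h² s_h²/n_h, with W_h = N_h/N and N = 6550:
  stratum A: (2150/6550)²·13.6²/329 = 0.0605726
  stratum B: (450/6550)²·6.4²/87 = 0.0022222
  stratum C: (2550/6550)²·14.3²/611 = 0.0507258
  stratum D: (1050/6550)²·15.3²/47 = 0.127991
  stratum E: (350/6550)²·19.5²/79 = 0.0137434
V̂(ȳ_st) = 0.255255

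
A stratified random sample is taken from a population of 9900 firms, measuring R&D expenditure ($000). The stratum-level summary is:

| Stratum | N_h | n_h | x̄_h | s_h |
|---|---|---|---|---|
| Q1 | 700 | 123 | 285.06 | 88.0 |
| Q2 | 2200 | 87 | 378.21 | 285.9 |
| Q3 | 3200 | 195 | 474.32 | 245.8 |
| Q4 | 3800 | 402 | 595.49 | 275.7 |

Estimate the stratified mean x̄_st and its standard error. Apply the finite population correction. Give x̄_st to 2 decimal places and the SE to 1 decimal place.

x̄_st = Σ W_h x̄_h = (700·285.06 + 2200·378.21 + 3200·474.32 + 3800·595.49)/9900 = 486.08990
V̂(x̄_st) = Σ W_h² (1 − n_h/N_h) s_h²/n_h, with W_h = N_h/N and N = 9900:
  stratum Q1: (700/9900)²·(1 − 123/700)·88.0²/123 = 0.259456
  stratum Q2: (2200/9900)²·(1 − 87/2200)·285.9²/87 = 44.5616
  stratum Q3: (3200/9900)²·(1 − 195/3200)·245.8²/195 = 30.3986
  stratum Q4: (3800/9900)²·(1 − 402/3800)·275.7²/402 = 24.9106
V̂(x̄_st) = 100.13
SE(x̄_st) = √100.13 = 10.0065

x̄_st ≈ 486.09, SE ≈ 10.0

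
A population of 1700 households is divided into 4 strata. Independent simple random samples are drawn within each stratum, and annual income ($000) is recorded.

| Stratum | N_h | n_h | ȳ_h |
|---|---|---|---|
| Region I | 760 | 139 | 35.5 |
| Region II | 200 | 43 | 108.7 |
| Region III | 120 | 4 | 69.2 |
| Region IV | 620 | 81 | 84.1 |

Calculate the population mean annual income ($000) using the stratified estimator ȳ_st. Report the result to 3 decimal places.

ȳ_st ≈ 64.215

N = Σ N_h = 1700. Stratum weights W_h = N_h/N.
ȳ_st = (760·35.5 + 200·108.7 + 120·69.2 + 620·84.1) / 1700 = 64.21529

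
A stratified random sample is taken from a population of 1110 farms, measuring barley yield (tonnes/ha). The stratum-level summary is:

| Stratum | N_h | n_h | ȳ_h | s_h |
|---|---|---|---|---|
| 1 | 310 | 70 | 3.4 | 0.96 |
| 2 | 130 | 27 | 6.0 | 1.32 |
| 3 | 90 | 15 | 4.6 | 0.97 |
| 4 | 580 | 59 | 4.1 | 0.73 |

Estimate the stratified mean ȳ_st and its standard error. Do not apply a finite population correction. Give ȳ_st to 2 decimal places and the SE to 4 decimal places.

ȳ_st ≈ 4.17, SE ≈ 0.0692

ȳ_st = Σ W_h ȳ_h = (310·3.4 + 130·6.0 + 90·4.6 + 580·4.1)/1110 = 4.16757
V̂(ȳ_st) = Σ W_h² s_h²/n_h, with W_h = N_h/N and N = 1110:
  stratum 1: (310/1110)²·0.96²/70 = 0.00102689
  stratum 2: (130/1110)²·1.32²/27 = 0.000885166
  stratum 3: (90/1110)²·0.97²/15 = 0.000412374
  stratum 4: (580/1110)²·0.73²/59 = 0.00246606
V̂(ȳ_st) = 0.00479049
SE(ȳ_st) = √0.00479049 = 0.0692133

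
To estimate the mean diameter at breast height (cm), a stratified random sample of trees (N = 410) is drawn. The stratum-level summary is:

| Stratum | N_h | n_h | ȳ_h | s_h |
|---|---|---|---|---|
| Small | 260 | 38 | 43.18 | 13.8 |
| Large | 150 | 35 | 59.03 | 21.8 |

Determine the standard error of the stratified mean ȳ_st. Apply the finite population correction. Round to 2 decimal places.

SE(ȳ_st) ≈ 1.76

V̂(ȳ_st) = Σ W_h² (1 − n_h/N_h) s_h²/n_h, with W_h = N_h/N and N = 410:
  stratum Small: (260/410)²·(1 − 38/260)·13.8²/38 = 1.72081
  stratum Large: (150/410)²·(1 − 35/150)·21.8²/35 = 1.39337
V̂(ȳ_st) = 3.11418
SE(ȳ_st) = √3.11418 = 1.7647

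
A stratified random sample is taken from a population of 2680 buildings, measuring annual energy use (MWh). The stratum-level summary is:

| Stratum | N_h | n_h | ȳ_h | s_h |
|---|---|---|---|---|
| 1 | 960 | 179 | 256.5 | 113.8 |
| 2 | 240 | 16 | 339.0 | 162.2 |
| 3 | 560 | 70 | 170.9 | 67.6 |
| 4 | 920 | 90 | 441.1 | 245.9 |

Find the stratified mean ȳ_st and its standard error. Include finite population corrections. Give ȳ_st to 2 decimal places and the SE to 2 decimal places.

ȳ_st = Σ W_h ȳ_h = (960·256.5 + 240·339.0 + 560·170.9 + 920·441.1)/2680 = 309.37164
V̂(ȳ_st) = Σ W_h² (1 − n_h/N_h) s_h²/n_h, with W_h = N_h/N and N = 2680:
  stratum 1: (960/2680)²·(1 − 179/960)·113.8²/179 = 7.55239
  stratum 2: (240/2680)²·(1 − 16/240)·162.2²/16 = 12.3075
  stratum 3: (560/2680)²·(1 − 70/560)·67.6²/70 = 2.49408
  stratum 4: (920/2680)²·(1 − 90/920)·245.9²/90 = 71.4284
V̂(ȳ_st) = 93.7824
SE(ȳ_st) = √93.7824 = 9.68413

ȳ_st ≈ 309.37, SE ≈ 9.68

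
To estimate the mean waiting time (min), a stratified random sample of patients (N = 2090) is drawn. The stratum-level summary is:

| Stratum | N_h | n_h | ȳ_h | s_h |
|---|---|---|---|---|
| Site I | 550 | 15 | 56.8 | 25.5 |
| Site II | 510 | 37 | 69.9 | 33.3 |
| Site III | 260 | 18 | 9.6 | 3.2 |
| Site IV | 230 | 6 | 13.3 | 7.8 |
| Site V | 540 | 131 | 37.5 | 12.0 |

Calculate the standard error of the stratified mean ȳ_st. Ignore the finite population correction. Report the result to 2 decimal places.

SE(ȳ_st) ≈ 2.23

V̂(ȳ_st) = Σ W_h² s_h²/n_h, with W_h = N_h/N and N = 2090:
  stratum Site I: (550/2090)²·25.5²/15 = 3.00208
  stratum Site II: (510/2090)²·33.3²/37 = 1.78457
  stratum Site III: (260/2090)²·3.2²/18 = 0.00880403
  stratum Site IV: (230/2090)²·7.8²/6 = 0.122801
  stratum Site V: (540/2090)²·12.0²/131 = 0.0733814
V̂(ȳ_st) = 4.99164
SE(ȳ_st) = √4.99164 = 2.2342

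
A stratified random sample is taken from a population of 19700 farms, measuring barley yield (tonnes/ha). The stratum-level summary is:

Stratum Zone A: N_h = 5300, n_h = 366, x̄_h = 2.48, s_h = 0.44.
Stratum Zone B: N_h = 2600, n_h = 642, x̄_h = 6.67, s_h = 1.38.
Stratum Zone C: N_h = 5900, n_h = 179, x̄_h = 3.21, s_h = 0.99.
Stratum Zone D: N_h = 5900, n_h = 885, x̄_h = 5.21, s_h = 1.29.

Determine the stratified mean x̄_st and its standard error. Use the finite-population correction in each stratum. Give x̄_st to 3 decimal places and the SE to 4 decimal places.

x̄_st = Σ W_h x̄_h = (5300·2.48 + 2600·6.67 + 5900·3.21 + 5900·5.21)/19700 = 4.06924
V̂(x̄_st) = Σ W_h² (1 − n_h/N_h) s_h²/n_h, with W_h = N_h/N and N = 19700:
  stratum Zone A: (5300/19700)²·(1 − 366/5300)·0.44²/366 = 3.56424e-05
  stratum Zone B: (2600/19700)²·(1 − 642/2600)·1.38²/642 = 3.89114e-05
  stratum Zone C: (5900/19700)²·(1 − 179/5900)·0.99²/179 = 0.000476221
  stratum Zone D: (5900/19700)²·(1 − 885/5900)·1.29²/885 = 0.00014336
V̂(x̄_st) = 0.000694135
SE(x̄_st) = √0.000694135 = 0.0263464

x̄_st ≈ 4.069, SE ≈ 0.0263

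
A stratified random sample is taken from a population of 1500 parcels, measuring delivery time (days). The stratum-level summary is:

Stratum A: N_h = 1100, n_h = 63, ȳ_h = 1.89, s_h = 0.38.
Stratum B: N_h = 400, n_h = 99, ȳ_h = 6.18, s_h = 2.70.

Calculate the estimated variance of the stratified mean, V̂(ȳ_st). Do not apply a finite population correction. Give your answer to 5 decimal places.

V̂(ȳ_st) ≈ 0.00647

V̂(ȳ_st) = Σ W_h² s_h²/n_h, with W_h = N_h/N and N = 1500:
  stratum A: (1100/1500)²·0.38²/63 = 0.00123262
  stratum B: (400/1500)²·2.70²/99 = 0.00523636
V̂(ȳ_st) = 0.00646898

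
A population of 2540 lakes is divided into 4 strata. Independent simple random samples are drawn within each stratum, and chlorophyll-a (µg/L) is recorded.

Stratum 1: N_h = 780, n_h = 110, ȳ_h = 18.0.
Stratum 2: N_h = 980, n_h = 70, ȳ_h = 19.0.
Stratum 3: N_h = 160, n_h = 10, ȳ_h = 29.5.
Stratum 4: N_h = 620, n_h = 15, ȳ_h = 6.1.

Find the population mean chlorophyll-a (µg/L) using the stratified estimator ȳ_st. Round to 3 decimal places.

N = Σ N_h = 2540. Stratum weights W_h = N_h/N.
ȳ_st = (780·18.0 + 980·19.0 + 160·29.5 + 620·6.1) / 2540 = 16.20551

ȳ_st ≈ 16.206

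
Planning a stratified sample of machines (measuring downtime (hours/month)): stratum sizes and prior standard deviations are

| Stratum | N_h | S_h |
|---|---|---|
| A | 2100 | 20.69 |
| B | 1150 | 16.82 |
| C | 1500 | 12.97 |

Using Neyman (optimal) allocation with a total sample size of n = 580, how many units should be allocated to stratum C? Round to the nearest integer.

Neyman allocation: n_h = n · N_h S_h / Σ N_i S_i, with n = 580.
  stratum A: N_h·S_h = 2100·20.69 = 43449.00
  stratum B: N_h·S_h = 1150·16.82 = 19343.00
  stratum C: N_h·S_h = 1500·12.97 = 19455.00
Σ N_h S_h = 82247.00
n for stratum C = 580·19455.00/82247.00 = 137.195 → 137

137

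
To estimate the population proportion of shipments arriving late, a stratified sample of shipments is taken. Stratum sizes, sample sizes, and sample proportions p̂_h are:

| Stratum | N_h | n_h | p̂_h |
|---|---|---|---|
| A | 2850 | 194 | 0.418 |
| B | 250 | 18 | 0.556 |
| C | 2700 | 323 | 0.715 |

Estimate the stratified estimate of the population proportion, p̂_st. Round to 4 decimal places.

p̂_st ≈ 0.5622

N = 5800; stratum weights W_h = N_h/N.
p̂_st = Σ W_h p̂_h = (2850·0.418 + 250·0.556 + 2700·0.715)/5800 = 0.56221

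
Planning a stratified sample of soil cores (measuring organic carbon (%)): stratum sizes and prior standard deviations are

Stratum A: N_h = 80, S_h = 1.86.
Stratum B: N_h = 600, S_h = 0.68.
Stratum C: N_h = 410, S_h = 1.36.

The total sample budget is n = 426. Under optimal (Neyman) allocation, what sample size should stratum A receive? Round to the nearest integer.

Neyman allocation: n_h = n · N_h S_h / Σ N_i S_i, with n = 426.
  stratum A: N_h·S_h = 80·1.86 = 148.80
  stratum B: N_h·S_h = 600·0.68 = 408.00
  stratum C: N_h·S_h = 410·1.36 = 557.60
Σ N_h S_h = 1114.40
n for stratum A = 426·148.80/1114.40 = 56.882 → 57

57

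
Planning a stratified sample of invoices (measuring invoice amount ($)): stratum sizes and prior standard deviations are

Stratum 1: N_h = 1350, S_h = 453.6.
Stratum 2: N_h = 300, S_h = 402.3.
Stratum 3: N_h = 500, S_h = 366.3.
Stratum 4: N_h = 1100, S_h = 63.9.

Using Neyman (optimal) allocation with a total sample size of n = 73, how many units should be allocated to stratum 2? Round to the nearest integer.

Neyman allocation: n_h = n · N_h S_h / Σ N_i S_i, with n = 73.
  stratum 1: N_h·S_h = 1350·453.6 = 612360.00
  stratum 2: N_h·S_h = 300·402.3 = 120690.00
  stratum 3: N_h·S_h = 500·366.3 = 183150.00
  stratum 4: N_h·S_h = 1100·63.9 = 70290.00
Σ N_h S_h = 986490.00
n for stratum 2 = 73·120690.00/986490.00 = 8.931 → 9

9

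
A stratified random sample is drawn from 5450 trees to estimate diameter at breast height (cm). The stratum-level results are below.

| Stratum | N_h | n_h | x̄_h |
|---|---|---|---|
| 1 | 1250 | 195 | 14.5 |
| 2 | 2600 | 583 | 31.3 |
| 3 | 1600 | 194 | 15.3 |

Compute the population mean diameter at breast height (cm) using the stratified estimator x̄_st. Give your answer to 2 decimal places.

N = Σ N_h = 5450. Stratum weights W_h = N_h/N.
x̄_st = (1250·14.5 + 2600·31.3 + 1600·15.3) / 5450 = 22.7495

x̄_st ≈ 22.75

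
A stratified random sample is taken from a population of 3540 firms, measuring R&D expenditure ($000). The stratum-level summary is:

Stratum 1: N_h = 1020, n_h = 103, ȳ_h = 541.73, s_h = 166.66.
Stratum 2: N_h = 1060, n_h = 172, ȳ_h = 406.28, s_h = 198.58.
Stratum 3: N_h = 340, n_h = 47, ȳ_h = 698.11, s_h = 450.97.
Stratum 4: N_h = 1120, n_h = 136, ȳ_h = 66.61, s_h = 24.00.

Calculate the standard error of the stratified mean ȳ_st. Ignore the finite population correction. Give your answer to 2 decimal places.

SE(ȳ_st) ≈ 9.13

V̂(ȳ_st) = Σ W_h² s_h²/n_h, with W_h = N_h/N and N = 3540:
  stratum 1: (1020/3540)²·166.66²/103 = 22.3882
  stratum 2: (1060/3540)²·198.58²/172 = 20.5564
  stratum 3: (340/3540)²·450.97²/47 = 39.9162
  stratum 4: (1120/3540)²·24.00²/136 = 0.423948
V̂(ȳ_st) = 83.2848
SE(ȳ_st) = √83.2848 = 9.12605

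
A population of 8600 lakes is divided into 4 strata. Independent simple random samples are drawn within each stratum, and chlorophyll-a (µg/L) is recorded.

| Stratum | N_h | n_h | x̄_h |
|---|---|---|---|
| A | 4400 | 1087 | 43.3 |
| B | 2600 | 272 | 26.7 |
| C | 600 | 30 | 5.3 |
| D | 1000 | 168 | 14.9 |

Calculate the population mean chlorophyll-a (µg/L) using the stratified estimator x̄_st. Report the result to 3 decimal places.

x̄_st ≈ 32.328

N = Σ N_h = 8600. Stratum weights W_h = N_h/N.
x̄_st = (4400·43.3 + 2600·26.7 + 600·5.3 + 1000·14.9) / 8600 = 32.32791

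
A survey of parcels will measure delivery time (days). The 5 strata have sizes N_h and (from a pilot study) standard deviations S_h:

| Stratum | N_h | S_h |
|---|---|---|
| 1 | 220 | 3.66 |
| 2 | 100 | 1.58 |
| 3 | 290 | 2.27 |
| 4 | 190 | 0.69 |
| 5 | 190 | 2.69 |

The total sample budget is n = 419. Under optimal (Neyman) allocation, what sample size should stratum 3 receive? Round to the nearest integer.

Neyman allocation: n_h = n · N_h S_h / Σ N_i S_i, with n = 419.
  stratum 1: N_h·S_h = 220·3.66 = 805.20
  stratum 2: N_h·S_h = 100·1.58 = 158.00
  stratum 3: N_h·S_h = 290·2.27 = 658.30
  stratum 4: N_h·S_h = 190·0.69 = 131.10
  stratum 5: N_h·S_h = 190·2.69 = 511.10
Σ N_h S_h = 2263.70
n for stratum 3 = 419·658.30/2263.70 = 121.848 → 122

122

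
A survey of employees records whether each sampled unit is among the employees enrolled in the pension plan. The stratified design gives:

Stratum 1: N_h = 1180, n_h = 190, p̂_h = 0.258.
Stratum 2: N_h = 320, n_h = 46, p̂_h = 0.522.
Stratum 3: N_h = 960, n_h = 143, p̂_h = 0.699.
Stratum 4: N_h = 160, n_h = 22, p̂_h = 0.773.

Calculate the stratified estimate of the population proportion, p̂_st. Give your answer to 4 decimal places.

p̂_st ≈ 0.4833

N = 2620; stratum weights W_h = N_h/N.
p̂_st = Σ W_h p̂_h = (1180·0.258 + 320·0.522 + 960·0.699 + 160·0.773)/2620 = 0.48328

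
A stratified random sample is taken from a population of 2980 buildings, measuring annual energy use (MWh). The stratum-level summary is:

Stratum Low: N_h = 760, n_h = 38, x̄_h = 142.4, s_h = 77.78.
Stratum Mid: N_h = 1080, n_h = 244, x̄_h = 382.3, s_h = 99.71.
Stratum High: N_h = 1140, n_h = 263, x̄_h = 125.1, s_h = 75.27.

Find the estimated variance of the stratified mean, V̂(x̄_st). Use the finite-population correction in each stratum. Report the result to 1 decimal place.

V̂(x̄_st) ≈ 16.4

V̂(x̄_st) = Σ W_h² (1 − n_h/N_h) s_h²/n_h, with W_h = N_h/N and N = 2980:
  stratum Low: (760/2980)²·(1 − 38/760)·77.78²/38 = 9.83718
  stratum Mid: (1080/2980)²·(1 − 244/1080)·99.71²/244 = 4.14272
  stratum High: (1140/2980)²·(1 − 263/1140)·75.27²/263 = 2.42527
V̂(x̄_st) = 16.4052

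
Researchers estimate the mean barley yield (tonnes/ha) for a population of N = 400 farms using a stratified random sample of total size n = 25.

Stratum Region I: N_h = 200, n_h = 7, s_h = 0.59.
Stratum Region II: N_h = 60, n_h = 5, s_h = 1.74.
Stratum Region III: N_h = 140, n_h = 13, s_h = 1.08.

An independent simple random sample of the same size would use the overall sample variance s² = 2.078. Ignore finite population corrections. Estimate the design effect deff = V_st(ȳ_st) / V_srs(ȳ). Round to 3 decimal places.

deff ≈ 0.446

V̂(ȳ_st) = Σ W_h² s_h²/n_h, with W_h = N_h/N and N = 400:
  stratum Region I: (200/400)²·0.59²/7 = 0.0124321
  stratum Region II: (60/400)²·1.74²/5 = 0.0136242
  stratum Region III: (140/400)²·1.08²/13 = 0.0109911
V_st = 0.0370474
V_srs = s²/n = 2.078/25 = 0.08312
deff = V_st / V_srs = 0.0370474/0.08312 = 0.4457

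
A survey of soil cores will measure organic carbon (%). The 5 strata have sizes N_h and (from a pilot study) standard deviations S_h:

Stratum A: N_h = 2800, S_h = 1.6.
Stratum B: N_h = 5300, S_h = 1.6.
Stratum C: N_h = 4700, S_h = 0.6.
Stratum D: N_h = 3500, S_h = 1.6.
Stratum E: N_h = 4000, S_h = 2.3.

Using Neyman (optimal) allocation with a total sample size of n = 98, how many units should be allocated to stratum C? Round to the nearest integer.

Neyman allocation: n_h = n · N_h S_h / Σ N_i S_i, with n = 98.
  stratum A: N_h·S_h = 2800·1.6 = 4480.00
  stratum B: N_h·S_h = 5300·1.6 = 8480.00
  stratum C: N_h·S_h = 4700·0.6 = 2820.00
  stratum D: N_h·S_h = 3500·1.6 = 5600.00
  stratum E: N_h·S_h = 4000·2.3 = 9200.00
Σ N_h S_h = 30580.00
n for stratum C = 98·2820.00/30580.00 = 9.037 → 9

9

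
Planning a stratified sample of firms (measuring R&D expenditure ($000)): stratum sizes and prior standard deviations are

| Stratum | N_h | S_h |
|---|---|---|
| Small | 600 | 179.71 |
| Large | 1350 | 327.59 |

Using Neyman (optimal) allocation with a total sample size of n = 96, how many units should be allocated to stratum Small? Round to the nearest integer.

19

Neyman allocation: n_h = n · N_h S_h / Σ N_i S_i, with n = 96.
  stratum Small: N_h·S_h = 600·179.71 = 107826.00
  stratum Large: N_h·S_h = 1350·327.59 = 442246.50
Σ N_h S_h = 550072.50
n for stratum Small = 96·107826.00/550072.50 = 18.818 → 19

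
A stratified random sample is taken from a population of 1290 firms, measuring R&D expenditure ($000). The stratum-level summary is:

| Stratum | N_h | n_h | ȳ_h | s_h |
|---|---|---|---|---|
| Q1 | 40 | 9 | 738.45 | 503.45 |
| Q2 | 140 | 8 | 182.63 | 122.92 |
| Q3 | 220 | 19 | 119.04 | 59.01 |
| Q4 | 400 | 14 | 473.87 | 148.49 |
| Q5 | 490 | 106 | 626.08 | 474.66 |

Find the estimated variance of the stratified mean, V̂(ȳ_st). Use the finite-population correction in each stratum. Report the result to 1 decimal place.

V̂(ȳ_st) ≈ 433.3

V̂(ȳ_st) = Σ W_h² (1 − n_h/N_h) s_h²/n_h, with W_h = N_h/N and N = 1290:
  stratum Q1: (40/1290)²·(1 − 9/40)·503.45²/9 = 20.9852
  stratum Q2: (140/1290)²·(1 − 8/140)·122.92²/8 = 20.9738
  stratum Q3: (220/1290)²·(1 − 19/220)·59.01²/19 = 4.87009
  stratum Q4: (400/1290)²·(1 − 14/400)·148.49²/14 = 146.128
  stratum Q5: (490/1290)²·(1 − 106/490)·474.66²/106 = 240.33
V̂(ȳ_st) = 433.287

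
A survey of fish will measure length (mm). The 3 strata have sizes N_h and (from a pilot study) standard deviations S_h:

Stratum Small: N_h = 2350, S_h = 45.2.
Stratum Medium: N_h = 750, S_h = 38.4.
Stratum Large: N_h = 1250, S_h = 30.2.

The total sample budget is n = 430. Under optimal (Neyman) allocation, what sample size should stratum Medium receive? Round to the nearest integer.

72

Neyman allocation: n_h = n · N_h S_h / Σ N_i S_i, with n = 430.
  stratum Small: N_h·S_h = 2350·45.2 = 106220.00
  stratum Medium: N_h·S_h = 750·38.4 = 28800.00
  stratum Large: N_h·S_h = 1250·30.2 = 37750.00
Σ N_h S_h = 172770.00
n for stratum Medium = 430·28800.00/172770.00 = 71.679 → 72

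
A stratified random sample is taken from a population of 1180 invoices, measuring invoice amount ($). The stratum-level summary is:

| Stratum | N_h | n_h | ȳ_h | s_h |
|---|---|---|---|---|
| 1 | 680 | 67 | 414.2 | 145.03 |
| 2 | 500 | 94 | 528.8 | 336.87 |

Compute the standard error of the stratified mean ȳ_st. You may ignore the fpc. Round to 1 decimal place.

SE(ȳ_st) ≈ 17.9

V̂(ȳ_st) = Σ W_h² s_h²/n_h, with W_h = N_h/N and N = 1180:
  stratum 1: (680/1180)²·145.03²/67 = 104.254
  stratum 2: (500/1180)²·336.87²/94 = 216.757
V̂(ȳ_st) = 321.011
SE(ȳ_st) = √321.011 = 17.9168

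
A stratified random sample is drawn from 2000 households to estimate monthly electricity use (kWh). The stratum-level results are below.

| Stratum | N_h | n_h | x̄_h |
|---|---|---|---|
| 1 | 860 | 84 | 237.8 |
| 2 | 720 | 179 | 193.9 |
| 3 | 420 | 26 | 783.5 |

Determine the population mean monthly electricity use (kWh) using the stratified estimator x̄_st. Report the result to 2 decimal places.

x̄_st ≈ 336.59

N = Σ N_h = 2000. Stratum weights W_h = N_h/N.
x̄_st = (860·237.8 + 720·193.9 + 420·783.5) / 2000 = 336.5930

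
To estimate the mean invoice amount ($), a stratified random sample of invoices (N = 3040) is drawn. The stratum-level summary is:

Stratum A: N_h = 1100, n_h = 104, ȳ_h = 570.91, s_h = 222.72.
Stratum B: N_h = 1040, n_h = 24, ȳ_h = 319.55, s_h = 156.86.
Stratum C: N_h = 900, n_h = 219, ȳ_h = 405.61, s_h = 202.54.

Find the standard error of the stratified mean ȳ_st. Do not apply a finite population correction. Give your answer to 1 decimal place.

V̂(ȳ_st) = Σ W_h² s_h²/n_h, with W_h = N_h/N and N = 3040:
  stratum A: (1100/3040)²·222.72²/104 = 62.4487
  stratum B: (1040/3040)²·156.86²/24 = 119.987
  stratum C: (900/3040)²·202.54²/219 = 16.4178
V̂(ȳ_st) = 198.853
SE(ȳ_st) = √198.853 = 14.1015

SE(ȳ_st) ≈ 14.1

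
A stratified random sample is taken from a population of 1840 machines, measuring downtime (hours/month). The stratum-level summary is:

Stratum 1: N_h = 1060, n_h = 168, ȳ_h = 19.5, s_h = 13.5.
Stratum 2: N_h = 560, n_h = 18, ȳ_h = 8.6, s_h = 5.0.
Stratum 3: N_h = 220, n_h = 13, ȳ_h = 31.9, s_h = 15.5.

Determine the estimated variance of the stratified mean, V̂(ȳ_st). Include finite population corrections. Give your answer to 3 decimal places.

V̂(ȳ_st) = Σ W_h² (1 − n_h/N_h) s_h²/n_h, with W_h = N_h/N and N = 1840:
  stratum 1: (1060/1840)²·(1 − 168/1060)·13.5²/168 = 0.302966
  stratum 2: (560/1840)²·(1 − 18/560)·5.0²/18 = 0.124514
  stratum 3: (220/1840)²·(1 − 13/220)·15.5²/13 = 0.248586
V̂(ȳ_st) = 0.676066

V̂(ȳ_st) ≈ 0.676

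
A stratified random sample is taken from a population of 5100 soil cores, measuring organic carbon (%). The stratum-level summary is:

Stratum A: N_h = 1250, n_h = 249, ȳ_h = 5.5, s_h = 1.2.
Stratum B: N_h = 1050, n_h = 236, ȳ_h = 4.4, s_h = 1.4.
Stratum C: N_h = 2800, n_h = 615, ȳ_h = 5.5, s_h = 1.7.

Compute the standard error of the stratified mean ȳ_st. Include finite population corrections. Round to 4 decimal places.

V̂(ȳ_st) = Σ W_h² (1 − n_h/N_h) s_h²/n_h, with W_h = N_h/N and N = 5100:
  stratum A: (1250/5100)²·(1 − 249/1250)·1.2²/249 = 0.000278206
  stratum B: (1050/5100)²·(1 − 236/1050)·1.4²/236 = 0.000272909
  stratum C: (2800/5100)²·(1 − 615/2800)·1.7²/615 = 0.00110533
V̂(ȳ_st) = 0.00165644
SE(ȳ_st) = √0.00165644 = 0.0406994

SE(ȳ_st) ≈ 0.0407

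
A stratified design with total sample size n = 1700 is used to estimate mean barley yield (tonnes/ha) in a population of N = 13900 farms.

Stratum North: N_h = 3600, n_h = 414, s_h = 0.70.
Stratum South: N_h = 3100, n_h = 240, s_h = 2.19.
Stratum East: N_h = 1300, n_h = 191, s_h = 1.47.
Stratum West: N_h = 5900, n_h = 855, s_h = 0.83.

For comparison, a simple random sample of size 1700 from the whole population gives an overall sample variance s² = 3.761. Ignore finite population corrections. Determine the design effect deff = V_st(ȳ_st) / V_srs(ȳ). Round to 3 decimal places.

V̂(ȳ_st) = Σ W_h² s_h²/n_h, with W_h = N_h/N and N = 13900:
  stratum North: (3600/13900)²·0.70²/414 = 7.9391e-05
  stratum South: (3100/13900)²·2.19²/240 = 0.000993964
  stratum East: (1300/13900)²·1.47²/191 = 9.89597e-05
  stratum West: (5900/13900)²·0.83²/855 = 0.000145166
V_st = 0.00131748
V_srs = s²/n = 3.761/1700 = 0.00221235
deff = V_st / V_srs = 0.00131748/0.00221235 = 0.5955

deff ≈ 0.596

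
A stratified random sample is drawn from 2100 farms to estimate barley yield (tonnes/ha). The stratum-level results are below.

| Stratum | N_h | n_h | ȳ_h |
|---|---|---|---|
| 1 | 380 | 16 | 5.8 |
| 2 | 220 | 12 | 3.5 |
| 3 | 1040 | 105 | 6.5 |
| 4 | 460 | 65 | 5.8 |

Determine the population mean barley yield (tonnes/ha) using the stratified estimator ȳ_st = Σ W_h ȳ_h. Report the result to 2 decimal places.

N = Σ N_h = 2100. Stratum weights W_h = N_h/N.
ȳ_st = (380·5.8 + 220·3.5 + 1040·6.5 + 460·5.8) / 2100 = 5.9057

ȳ_st ≈ 5.91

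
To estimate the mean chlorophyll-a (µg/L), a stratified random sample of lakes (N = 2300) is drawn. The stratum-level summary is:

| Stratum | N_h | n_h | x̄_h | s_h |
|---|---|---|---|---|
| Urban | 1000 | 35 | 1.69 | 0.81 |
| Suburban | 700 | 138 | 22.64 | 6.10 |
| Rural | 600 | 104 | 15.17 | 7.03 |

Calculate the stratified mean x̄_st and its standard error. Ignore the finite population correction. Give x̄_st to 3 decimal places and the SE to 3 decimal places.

x̄_st ≈ 11.583, SE ≈ 0.247

x̄_st = Σ W_h x̄_h = (1000·1.69 + 700·22.64 + 600·15.17)/2300 = 11.58261
V̂(x̄_st) = Σ W_h² s_h²/n_h, with W_h = N_h/N and N = 2300:
  stratum Urban: (1000/2300)²·0.81²/35 = 0.00354361
  stratum Suburban: (700/2300)²·6.10²/138 = 0.0249759
  stratum Rural: (600/2300)²·7.03²/104 = 0.0323388
V̂(x̄_st) = 0.0608583
SE(x̄_st) = √0.0608583 = 0.246695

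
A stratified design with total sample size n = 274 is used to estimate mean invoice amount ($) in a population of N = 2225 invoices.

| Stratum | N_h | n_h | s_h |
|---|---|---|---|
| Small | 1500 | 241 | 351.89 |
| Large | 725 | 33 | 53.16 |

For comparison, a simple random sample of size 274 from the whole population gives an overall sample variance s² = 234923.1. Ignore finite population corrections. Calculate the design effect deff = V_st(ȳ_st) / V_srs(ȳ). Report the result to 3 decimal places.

deff ≈ 0.283

V̂(ȳ_st) = Σ W_h² s_h²/n_h, with W_h = N_h/N and N = 2225:
  stratum Small: (1500/2225)²·351.89²/241 = 233.517
  stratum Large: (725/2225)²·53.16²/33 = 9.09226
V_st = 242.61
V_srs = s²/n = 234923.1/274 = 857.384
deff = V_st / V_srs = 242.61/857.384 = 0.2830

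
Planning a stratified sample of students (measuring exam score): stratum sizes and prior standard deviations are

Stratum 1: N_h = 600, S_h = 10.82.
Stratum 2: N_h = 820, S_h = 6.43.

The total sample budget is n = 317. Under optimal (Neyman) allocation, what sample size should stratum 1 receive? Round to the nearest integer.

175

Neyman allocation: n_h = n · N_h S_h / Σ N_i S_i, with n = 317.
  stratum 1: N_h·S_h = 600·10.82 = 6492.00
  stratum 2: N_h·S_h = 820·6.43 = 5272.60
Σ N_h S_h = 11764.60
n for stratum 1 = 317·6492.00/11764.60 = 174.929 → 175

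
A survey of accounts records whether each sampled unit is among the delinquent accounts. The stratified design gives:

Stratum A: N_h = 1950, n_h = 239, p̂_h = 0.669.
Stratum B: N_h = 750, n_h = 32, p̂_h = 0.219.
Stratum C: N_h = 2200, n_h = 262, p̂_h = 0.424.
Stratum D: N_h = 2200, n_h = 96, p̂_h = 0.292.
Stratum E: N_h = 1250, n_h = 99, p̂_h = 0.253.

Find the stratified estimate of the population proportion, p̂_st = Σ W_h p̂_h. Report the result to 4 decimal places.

N = 8350; stratum weights W_h = N_h/N.
p̂_st = Σ W_h p̂_h = (1950·0.669 + 750·0.219 + 2200·0.424 + 2200·0.292 + 1250·0.253)/8350 = 0.40243

p̂_st ≈ 0.4024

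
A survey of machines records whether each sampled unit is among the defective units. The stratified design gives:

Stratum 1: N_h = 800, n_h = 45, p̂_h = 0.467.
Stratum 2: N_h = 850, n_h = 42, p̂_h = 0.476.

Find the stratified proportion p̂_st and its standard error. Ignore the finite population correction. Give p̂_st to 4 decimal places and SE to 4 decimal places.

N = 1650; stratum weights W_h = N_h/N.
p̂_st = Σ W_h p̂_h = (800·0.467 + 850·0.476)/1650 = 0.47164
V̂(p̂_st) = Σ W_h² p̂_h(1−p̂_h)/(n_h−1):
  stratum 1: (800/1650)²·0.467·0.533/44 = 0.00132985
  stratum 2: (850/1650)²·0.476·0.524/41 = 0.00161445
V̂(p̂_st) = 0.0029443; SE = √V̂ = 0.0542614

p̂_st ≈ 0.4716, SE ≈ 0.0543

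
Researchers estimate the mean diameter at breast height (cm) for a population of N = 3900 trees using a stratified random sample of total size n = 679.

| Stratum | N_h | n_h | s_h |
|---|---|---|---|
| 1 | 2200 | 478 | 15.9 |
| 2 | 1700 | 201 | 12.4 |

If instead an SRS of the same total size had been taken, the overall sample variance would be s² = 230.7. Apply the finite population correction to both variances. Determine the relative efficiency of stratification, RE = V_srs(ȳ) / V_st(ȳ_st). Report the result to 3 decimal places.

V̂(ȳ_st) = Σ W_h² (1 − n_h/N_h) s_h²/n_h, with W_h = N_h/N and N = 3900:
  stratum 1: (2200/3900)²·(1 − 478/2200)·15.9²/478 = 0.131733
  stratum 2: (1700/3900)²·(1 − 201/1700)·12.4²/201 = 0.128165
V_st = 0.259897
V_srs = (1 − 679/3900)·230.7/679 = 0.280611
Relative efficiency = V_srs / V_st = 0.280611/0.259897 = 1.0797

RE ≈ 1.080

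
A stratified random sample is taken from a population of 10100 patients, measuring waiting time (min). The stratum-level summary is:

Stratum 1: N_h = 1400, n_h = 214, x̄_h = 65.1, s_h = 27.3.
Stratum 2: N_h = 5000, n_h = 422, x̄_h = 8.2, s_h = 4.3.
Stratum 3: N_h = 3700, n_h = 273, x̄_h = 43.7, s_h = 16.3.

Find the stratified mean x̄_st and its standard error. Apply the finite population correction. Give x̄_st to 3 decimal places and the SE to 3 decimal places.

x̄_st ≈ 29.092, SE ≈ 0.433

x̄_st = Σ W_h x̄_h = (1400·65.1 + 5000·8.2 + 3700·43.7)/10100 = 29.09208
V̂(x̄_st) = Σ W_h² (1 − n_h/N_h) s_h²/n_h, with W_h = N_h/N and N = 10100:
  stratum 1: (1400/10100)²·(1 − 214/1400)·27.3²/214 = 0.0566867
  stratum 2: (5000/10100)²·(1 − 422/5000)·4.3²/422 = 0.00983167
  stratum 3: (3700/10100)²·(1 − 273/3700)·16.3²/273 = 0.120972
V̂(x̄_st) = 0.187491
SE(x̄_st) = √0.187491 = 0.433002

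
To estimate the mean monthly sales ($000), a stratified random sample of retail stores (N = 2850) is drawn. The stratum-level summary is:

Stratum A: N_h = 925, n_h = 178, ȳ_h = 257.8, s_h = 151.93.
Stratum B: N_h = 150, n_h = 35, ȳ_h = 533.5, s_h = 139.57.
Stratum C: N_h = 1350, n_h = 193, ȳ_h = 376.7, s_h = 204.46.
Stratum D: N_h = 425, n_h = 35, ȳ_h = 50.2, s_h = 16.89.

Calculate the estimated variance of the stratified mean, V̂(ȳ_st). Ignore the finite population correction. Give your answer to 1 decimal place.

V̂(ȳ_st) = Σ W_h² s_h²/n_h, with W_h = N_h/N and N = 2850:
  stratum A: (925/2850)²·151.93²/178 = 13.6603
  stratum B: (150/2850)²·139.57²/35 = 1.54173
  stratum C: (1350/2850)²·204.46²/193 = 48.6001
  stratum D: (425/2850)²·16.89²/35 = 0.181251
V̂(ȳ_st) = 63.9834

V̂(ȳ_st) ≈ 64.0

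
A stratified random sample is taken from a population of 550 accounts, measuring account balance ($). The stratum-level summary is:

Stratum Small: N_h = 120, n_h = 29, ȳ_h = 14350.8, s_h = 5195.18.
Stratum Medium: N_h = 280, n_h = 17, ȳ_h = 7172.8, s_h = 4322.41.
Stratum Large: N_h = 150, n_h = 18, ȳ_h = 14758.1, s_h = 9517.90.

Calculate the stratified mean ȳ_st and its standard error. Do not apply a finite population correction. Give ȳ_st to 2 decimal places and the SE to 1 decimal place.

ȳ_st = Σ W_h ȳ_h = (120·14350.8 + 280·7172.8 + 150·14758.1)/550 = 10807.62727
V̂(ȳ_st) = Σ W_h² s_h²/n_h, with W_h = N_h/N and N = 550:
  stratum Small: (120/550)²·5195.18²/29 = 44303.7
  stratum Medium: (280/550)²·4322.41²/17 = 284835
  stratum Large: (150/550)²·9517.90²/18 = 374341
V̂(ȳ_st) = 703480
SE(ȳ_st) = √703480 = 838.737

ȳ_st ≈ 10807.63, SE ≈ 838.7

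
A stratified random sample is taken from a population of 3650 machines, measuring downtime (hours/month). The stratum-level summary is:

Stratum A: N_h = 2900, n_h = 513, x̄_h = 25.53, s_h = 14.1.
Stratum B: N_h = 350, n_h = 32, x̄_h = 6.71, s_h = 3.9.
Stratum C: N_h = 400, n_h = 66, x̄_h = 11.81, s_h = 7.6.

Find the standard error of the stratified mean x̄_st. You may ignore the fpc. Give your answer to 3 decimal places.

SE(x̄_st) ≈ 0.509

V̂(x̄_st) = Σ W_h² s_h²/n_h, with W_h = N_h/N and N = 3650:
  stratum A: (2900/3650)²·14.1²/513 = 0.244642
  stratum B: (350/3650)²·3.9²/32 = 0.00437048
  stratum C: (400/3650)²·7.6²/66 = 0.0105104
V̂(x̄_st) = 0.259523
SE(x̄_st) = √0.259523 = 0.509434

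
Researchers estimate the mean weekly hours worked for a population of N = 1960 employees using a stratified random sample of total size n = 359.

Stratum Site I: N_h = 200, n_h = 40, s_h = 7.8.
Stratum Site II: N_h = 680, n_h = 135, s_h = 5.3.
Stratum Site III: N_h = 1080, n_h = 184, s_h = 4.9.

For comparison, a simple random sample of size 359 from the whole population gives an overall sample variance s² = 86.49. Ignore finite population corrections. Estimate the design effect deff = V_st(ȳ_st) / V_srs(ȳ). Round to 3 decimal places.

deff ≈ 0.334

V̂(ȳ_st) = Σ W_h² s_h²/n_h, with W_h = N_h/N and N = 1960:
  stratum Site I: (200/1960)²·7.8²/40 = 0.0158372
  stratum Site II: (680/1960)²·5.3²/135 = 0.0250452
  stratum Site III: (1080/1960)²·4.9²/184 = 0.0396196
V_st = 0.0805019
V_srs = s²/n = 86.49/359 = 0.240919
deff = V_st / V_srs = 0.0805019/0.240919 = 0.3341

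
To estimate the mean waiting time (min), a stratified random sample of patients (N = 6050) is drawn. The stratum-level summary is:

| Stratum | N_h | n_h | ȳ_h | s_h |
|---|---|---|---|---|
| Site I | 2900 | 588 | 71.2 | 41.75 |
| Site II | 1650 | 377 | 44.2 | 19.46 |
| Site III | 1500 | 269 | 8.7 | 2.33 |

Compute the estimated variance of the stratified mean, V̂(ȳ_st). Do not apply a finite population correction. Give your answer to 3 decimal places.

V̂(ȳ_st) = Σ W_h² s_h²/n_h, with W_h = N_h/N and N = 6050:
  stratum Site I: (2900/6050)²·41.75²/588 = 0.681116
  stratum Site II: (1650/6050)²·19.46²/377 = 0.0747139
  stratum Site III: (1500/6050)²·2.33²/269 = 0.0012406
V̂(ȳ_st) = 0.75707

V̂(ȳ_st) ≈ 0.757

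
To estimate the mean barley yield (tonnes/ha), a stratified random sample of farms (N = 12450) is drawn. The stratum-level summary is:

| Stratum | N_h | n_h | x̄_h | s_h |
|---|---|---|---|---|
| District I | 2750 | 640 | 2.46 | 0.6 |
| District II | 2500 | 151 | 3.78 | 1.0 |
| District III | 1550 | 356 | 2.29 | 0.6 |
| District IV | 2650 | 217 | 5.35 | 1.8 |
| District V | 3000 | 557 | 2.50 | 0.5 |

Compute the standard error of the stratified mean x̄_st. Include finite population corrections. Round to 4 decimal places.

V̂(x̄_st) = Σ W_h² (1 − n_h/N_h) s_h²/n_h, with W_h = N_h/N and N = 12450:
  stratum District I: (2750/12450)²·(1 − 640/2750)·0.6²/640 = 2.10571e-05
  stratum District II: (2500/12450)²·(1 − 151/2500)·1.0²/151 = 0.000250904
  stratum District III: (1550/12450)²·(1 − 356/1550)·0.6²/356 = 1.2074e-05
  stratum District IV: (2650/12450)²·(1 − 217/2650)·1.8²/217 = 0.000621061
  stratum District V: (3000/12450)²·(1 − 557/3000)·0.5²/557 = 2.12222e-05
V̂(x̄_st) = 0.000926319
SE(x̄_st) = √0.000926319 = 0.0304355

SE(x̄_st) ≈ 0.0304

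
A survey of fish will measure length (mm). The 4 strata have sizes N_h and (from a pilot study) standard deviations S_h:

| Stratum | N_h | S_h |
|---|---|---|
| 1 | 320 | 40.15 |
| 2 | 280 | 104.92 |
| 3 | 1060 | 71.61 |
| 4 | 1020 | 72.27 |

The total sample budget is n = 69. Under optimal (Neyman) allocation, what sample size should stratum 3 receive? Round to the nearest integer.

Neyman allocation: n_h = n · N_h S_h / Σ N_i S_i, with n = 69.
  stratum 1: N_h·S_h = 320·40.15 = 12848.00
  stratum 2: N_h·S_h = 280·104.92 = 29377.60
  stratum 3: N_h·S_h = 1060·71.61 = 75906.60
  stratum 4: N_h·S_h = 1020·72.27 = 73715.40
Σ N_h S_h = 191847.60
n for stratum 3 = 69·75906.60/191847.60 = 27.301 → 27

27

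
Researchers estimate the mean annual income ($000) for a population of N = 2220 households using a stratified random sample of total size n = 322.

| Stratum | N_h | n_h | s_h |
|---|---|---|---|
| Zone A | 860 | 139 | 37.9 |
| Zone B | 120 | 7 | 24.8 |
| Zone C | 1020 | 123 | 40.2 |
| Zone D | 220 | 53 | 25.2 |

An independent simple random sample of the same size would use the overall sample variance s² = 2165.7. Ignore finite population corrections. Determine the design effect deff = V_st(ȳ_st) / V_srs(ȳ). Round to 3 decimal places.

deff ≈ 0.699

V̂(ȳ_st) = Σ W_h² s_h²/n_h, with W_h = N_h/N and N = 2220:
  stratum Zone A: (860/2220)²·37.9²/139 = 1.5508
  stratum Zone B: (120/2220)²·24.8²/7 = 0.256721
  stratum Zone C: (1020/2220)²·40.2²/123 = 2.77358
  stratum Zone D: (220/2220)²·25.2²/53 = 0.11767
V_st = 4.69877
V_srs = s²/n = 2165.7/322 = 6.72578
deff = V_st / V_srs = 4.69877/6.72578 = 0.6986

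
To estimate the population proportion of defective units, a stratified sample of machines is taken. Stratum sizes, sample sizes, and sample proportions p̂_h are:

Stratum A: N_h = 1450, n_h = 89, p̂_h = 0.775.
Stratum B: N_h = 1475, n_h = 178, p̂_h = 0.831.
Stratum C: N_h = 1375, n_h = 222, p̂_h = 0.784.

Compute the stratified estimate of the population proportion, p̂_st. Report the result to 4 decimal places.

p̂_st ≈ 0.7971

N = 4300; stratum weights W_h = N_h/N.
p̂_st = Σ W_h p̂_h = (1450·0.775 + 1475·0.831 + 1375·0.784)/4300 = 0.79709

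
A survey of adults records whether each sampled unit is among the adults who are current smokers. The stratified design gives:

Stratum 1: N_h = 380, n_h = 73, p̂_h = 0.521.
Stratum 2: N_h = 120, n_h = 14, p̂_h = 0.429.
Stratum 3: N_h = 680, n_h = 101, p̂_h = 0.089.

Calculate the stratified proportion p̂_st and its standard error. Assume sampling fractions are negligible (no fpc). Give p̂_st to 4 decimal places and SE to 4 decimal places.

p̂_st ≈ 0.2627, SE ≈ 0.0287

N = 1180; stratum weights W_h = N_h/N.
p̂_st = Σ W_h p̂_h = (380·0.521 + 120·0.429 + 680·0.089)/1180 = 0.26269
V̂(p̂_st) = Σ W_h² p̂_h(1−p̂_h)/(n_h−1):
  stratum 1: (380/1180)²·0.521·0.479/72 = 0.000359454
  stratum 2: (120/1180)²·0.429·0.571/13 = 0.000194872
  stratum 3: (680/1180)²·0.089·0.911/100 = 0.000269254
V̂(p̂_st) = 0.00082358; SE = √V̂ = 0.0286981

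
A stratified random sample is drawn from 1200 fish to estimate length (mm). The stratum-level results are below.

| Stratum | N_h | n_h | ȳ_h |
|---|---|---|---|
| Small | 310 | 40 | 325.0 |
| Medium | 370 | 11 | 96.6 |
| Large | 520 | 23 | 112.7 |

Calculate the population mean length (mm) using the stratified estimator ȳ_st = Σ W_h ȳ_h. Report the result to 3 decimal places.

ȳ_st ≈ 162.580

N = Σ N_h = 1200. Stratum weights W_h = N_h/N.
ȳ_st = (310·325.0 + 370·96.6 + 520·112.7) / 1200 = 162.58000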